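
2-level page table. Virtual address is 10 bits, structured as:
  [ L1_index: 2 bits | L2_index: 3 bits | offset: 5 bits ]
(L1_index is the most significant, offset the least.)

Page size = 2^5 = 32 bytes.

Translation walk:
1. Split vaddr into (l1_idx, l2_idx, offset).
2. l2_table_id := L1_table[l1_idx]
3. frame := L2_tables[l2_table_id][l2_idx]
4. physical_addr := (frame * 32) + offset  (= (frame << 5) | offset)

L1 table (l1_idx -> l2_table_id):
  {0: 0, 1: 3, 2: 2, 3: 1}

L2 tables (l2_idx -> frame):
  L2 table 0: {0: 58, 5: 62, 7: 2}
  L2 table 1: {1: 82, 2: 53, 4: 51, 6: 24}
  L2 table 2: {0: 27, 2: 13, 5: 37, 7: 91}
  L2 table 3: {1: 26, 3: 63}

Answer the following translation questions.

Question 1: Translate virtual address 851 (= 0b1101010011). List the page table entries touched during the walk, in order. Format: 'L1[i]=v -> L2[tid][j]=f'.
vaddr = 851 = 0b1101010011
Split: l1_idx=3, l2_idx=2, offset=19

Answer: L1[3]=1 -> L2[1][2]=53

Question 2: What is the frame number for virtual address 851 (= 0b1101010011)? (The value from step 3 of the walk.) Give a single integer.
vaddr = 851: l1_idx=3, l2_idx=2
L1[3] = 1; L2[1][2] = 53

Answer: 53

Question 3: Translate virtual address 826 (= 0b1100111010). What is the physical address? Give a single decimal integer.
Answer: 2650

Derivation:
vaddr = 826 = 0b1100111010
Split: l1_idx=3, l2_idx=1, offset=26
L1[3] = 1
L2[1][1] = 82
paddr = 82 * 32 + 26 = 2650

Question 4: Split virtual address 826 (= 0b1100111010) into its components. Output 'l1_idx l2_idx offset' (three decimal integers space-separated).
Answer: 3 1 26

Derivation:
vaddr = 826 = 0b1100111010
  top 2 bits -> l1_idx = 3
  next 3 bits -> l2_idx = 1
  bottom 5 bits -> offset = 26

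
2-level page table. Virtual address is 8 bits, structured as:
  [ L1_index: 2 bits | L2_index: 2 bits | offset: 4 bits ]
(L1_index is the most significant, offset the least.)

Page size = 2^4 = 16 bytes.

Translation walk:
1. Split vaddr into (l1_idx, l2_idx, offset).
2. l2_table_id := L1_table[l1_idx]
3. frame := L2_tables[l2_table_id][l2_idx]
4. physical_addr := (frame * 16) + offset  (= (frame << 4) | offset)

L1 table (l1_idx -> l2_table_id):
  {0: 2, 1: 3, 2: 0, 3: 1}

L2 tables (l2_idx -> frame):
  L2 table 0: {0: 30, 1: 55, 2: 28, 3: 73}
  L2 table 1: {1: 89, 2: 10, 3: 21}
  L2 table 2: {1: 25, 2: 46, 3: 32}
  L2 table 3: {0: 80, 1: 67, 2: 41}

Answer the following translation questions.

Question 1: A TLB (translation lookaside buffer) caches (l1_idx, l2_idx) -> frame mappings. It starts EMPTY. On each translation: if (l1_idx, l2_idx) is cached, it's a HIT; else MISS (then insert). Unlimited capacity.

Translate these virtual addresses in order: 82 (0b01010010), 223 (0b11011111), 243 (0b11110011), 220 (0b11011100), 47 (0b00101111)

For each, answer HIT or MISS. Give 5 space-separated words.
Answer: MISS MISS MISS HIT MISS

Derivation:
vaddr=82: (1,1) not in TLB -> MISS, insert
vaddr=223: (3,1) not in TLB -> MISS, insert
vaddr=243: (3,3) not in TLB -> MISS, insert
vaddr=220: (3,1) in TLB -> HIT
vaddr=47: (0,2) not in TLB -> MISS, insert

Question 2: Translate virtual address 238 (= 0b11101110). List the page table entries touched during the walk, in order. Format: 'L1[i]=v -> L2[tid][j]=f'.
Answer: L1[3]=1 -> L2[1][2]=10

Derivation:
vaddr = 238 = 0b11101110
Split: l1_idx=3, l2_idx=2, offset=14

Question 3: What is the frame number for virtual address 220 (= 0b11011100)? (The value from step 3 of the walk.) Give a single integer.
vaddr = 220: l1_idx=3, l2_idx=1
L1[3] = 1; L2[1][1] = 89

Answer: 89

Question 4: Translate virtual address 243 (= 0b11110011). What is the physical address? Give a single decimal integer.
Answer: 339

Derivation:
vaddr = 243 = 0b11110011
Split: l1_idx=3, l2_idx=3, offset=3
L1[3] = 1
L2[1][3] = 21
paddr = 21 * 16 + 3 = 339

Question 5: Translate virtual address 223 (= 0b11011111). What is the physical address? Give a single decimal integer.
Answer: 1439

Derivation:
vaddr = 223 = 0b11011111
Split: l1_idx=3, l2_idx=1, offset=15
L1[3] = 1
L2[1][1] = 89
paddr = 89 * 16 + 15 = 1439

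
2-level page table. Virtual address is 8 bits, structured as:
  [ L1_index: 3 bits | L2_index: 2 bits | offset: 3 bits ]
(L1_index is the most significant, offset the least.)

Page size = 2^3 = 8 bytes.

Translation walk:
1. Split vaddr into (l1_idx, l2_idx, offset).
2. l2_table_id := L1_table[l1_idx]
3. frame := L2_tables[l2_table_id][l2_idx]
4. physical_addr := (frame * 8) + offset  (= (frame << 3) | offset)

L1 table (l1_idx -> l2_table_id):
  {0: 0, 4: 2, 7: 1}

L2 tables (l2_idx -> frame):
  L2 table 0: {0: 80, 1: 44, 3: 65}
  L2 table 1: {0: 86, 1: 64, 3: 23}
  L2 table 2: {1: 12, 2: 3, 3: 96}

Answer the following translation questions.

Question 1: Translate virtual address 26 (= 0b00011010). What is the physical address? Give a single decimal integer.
vaddr = 26 = 0b00011010
Split: l1_idx=0, l2_idx=3, offset=2
L1[0] = 0
L2[0][3] = 65
paddr = 65 * 8 + 2 = 522

Answer: 522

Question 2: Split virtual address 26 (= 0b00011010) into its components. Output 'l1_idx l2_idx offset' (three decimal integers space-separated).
Answer: 0 3 2

Derivation:
vaddr = 26 = 0b00011010
  top 3 bits -> l1_idx = 0
  next 2 bits -> l2_idx = 3
  bottom 3 bits -> offset = 2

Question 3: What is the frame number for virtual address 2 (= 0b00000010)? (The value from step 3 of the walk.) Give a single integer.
vaddr = 2: l1_idx=0, l2_idx=0
L1[0] = 0; L2[0][0] = 80

Answer: 80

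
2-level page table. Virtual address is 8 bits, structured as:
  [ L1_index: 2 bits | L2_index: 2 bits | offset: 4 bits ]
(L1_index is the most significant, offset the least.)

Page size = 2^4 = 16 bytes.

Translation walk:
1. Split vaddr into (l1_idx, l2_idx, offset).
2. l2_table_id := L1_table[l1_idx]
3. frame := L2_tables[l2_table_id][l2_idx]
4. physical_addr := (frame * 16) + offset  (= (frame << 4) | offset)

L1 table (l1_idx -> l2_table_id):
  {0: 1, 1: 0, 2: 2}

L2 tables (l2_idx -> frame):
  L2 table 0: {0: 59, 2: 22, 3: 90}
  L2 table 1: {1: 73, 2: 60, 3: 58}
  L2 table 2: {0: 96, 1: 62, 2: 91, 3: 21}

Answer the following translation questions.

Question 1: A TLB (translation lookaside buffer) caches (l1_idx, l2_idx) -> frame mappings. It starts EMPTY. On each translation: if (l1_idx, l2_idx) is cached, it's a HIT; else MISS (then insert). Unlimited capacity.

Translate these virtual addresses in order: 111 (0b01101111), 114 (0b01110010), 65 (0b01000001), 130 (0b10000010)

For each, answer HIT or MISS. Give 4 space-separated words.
Answer: MISS MISS MISS MISS

Derivation:
vaddr=111: (1,2) not in TLB -> MISS, insert
vaddr=114: (1,3) not in TLB -> MISS, insert
vaddr=65: (1,0) not in TLB -> MISS, insert
vaddr=130: (2,0) not in TLB -> MISS, insert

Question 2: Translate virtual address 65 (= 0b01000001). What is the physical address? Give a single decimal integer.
vaddr = 65 = 0b01000001
Split: l1_idx=1, l2_idx=0, offset=1
L1[1] = 0
L2[0][0] = 59
paddr = 59 * 16 + 1 = 945

Answer: 945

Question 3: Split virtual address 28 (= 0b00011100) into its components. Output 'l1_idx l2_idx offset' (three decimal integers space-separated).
Answer: 0 1 12

Derivation:
vaddr = 28 = 0b00011100
  top 2 bits -> l1_idx = 0
  next 2 bits -> l2_idx = 1
  bottom 4 bits -> offset = 12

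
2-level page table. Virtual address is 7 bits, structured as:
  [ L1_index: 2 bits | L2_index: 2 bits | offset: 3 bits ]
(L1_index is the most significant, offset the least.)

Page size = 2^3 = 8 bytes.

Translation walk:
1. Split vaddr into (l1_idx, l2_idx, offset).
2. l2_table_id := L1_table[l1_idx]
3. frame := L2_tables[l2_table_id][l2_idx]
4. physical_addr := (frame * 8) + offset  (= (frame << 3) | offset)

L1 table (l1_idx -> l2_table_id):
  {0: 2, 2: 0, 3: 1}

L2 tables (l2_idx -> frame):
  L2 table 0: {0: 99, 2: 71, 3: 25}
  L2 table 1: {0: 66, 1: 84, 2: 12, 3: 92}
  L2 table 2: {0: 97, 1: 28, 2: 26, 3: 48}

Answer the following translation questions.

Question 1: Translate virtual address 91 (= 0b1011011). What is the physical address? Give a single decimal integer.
Answer: 203

Derivation:
vaddr = 91 = 0b1011011
Split: l1_idx=2, l2_idx=3, offset=3
L1[2] = 0
L2[0][3] = 25
paddr = 25 * 8 + 3 = 203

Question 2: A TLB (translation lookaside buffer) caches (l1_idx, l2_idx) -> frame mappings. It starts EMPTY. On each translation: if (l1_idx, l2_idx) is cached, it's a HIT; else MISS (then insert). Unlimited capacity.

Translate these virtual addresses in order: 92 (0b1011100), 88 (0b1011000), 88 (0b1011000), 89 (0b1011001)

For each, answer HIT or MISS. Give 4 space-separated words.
vaddr=92: (2,3) not in TLB -> MISS, insert
vaddr=88: (2,3) in TLB -> HIT
vaddr=88: (2,3) in TLB -> HIT
vaddr=89: (2,3) in TLB -> HIT

Answer: MISS HIT HIT HIT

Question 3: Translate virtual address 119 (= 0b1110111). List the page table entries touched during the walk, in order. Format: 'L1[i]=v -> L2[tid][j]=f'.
Answer: L1[3]=1 -> L2[1][2]=12

Derivation:
vaddr = 119 = 0b1110111
Split: l1_idx=3, l2_idx=2, offset=7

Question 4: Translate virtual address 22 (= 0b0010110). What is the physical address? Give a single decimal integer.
Answer: 214

Derivation:
vaddr = 22 = 0b0010110
Split: l1_idx=0, l2_idx=2, offset=6
L1[0] = 2
L2[2][2] = 26
paddr = 26 * 8 + 6 = 214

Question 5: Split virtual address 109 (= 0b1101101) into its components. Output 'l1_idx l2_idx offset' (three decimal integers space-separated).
Answer: 3 1 5

Derivation:
vaddr = 109 = 0b1101101
  top 2 bits -> l1_idx = 3
  next 2 bits -> l2_idx = 1
  bottom 3 bits -> offset = 5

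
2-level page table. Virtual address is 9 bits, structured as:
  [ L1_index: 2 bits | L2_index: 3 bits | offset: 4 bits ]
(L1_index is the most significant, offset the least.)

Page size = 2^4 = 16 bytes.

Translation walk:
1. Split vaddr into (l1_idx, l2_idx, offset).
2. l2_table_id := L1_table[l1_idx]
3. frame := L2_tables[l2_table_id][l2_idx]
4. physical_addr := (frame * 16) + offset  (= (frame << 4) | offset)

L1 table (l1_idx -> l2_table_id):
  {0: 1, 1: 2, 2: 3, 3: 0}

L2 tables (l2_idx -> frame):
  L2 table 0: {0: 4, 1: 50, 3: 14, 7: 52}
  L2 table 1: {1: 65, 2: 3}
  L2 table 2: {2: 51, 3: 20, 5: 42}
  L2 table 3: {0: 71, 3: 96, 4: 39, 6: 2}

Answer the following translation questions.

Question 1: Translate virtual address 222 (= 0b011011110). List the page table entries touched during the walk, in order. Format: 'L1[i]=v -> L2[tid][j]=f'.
Answer: L1[1]=2 -> L2[2][5]=42

Derivation:
vaddr = 222 = 0b011011110
Split: l1_idx=1, l2_idx=5, offset=14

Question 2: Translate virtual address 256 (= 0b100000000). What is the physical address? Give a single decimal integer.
Answer: 1136

Derivation:
vaddr = 256 = 0b100000000
Split: l1_idx=2, l2_idx=0, offset=0
L1[2] = 3
L2[3][0] = 71
paddr = 71 * 16 + 0 = 1136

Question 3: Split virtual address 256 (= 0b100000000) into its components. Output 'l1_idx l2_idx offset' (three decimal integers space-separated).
Answer: 2 0 0

Derivation:
vaddr = 256 = 0b100000000
  top 2 bits -> l1_idx = 2
  next 3 bits -> l2_idx = 0
  bottom 4 bits -> offset = 0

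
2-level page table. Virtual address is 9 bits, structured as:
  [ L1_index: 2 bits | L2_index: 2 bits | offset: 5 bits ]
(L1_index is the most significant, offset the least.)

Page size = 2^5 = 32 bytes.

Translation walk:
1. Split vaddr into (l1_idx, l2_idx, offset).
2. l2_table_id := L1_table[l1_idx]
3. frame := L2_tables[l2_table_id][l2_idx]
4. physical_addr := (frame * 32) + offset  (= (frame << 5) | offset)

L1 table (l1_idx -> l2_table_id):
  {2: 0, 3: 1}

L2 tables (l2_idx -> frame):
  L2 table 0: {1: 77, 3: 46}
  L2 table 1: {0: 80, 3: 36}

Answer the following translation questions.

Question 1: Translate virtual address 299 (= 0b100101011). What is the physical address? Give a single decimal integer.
Answer: 2475

Derivation:
vaddr = 299 = 0b100101011
Split: l1_idx=2, l2_idx=1, offset=11
L1[2] = 0
L2[0][1] = 77
paddr = 77 * 32 + 11 = 2475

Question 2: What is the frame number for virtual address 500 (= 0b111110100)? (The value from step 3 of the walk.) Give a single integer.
Answer: 36

Derivation:
vaddr = 500: l1_idx=3, l2_idx=3
L1[3] = 1; L2[1][3] = 36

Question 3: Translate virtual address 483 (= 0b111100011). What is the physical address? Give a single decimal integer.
vaddr = 483 = 0b111100011
Split: l1_idx=3, l2_idx=3, offset=3
L1[3] = 1
L2[1][3] = 36
paddr = 36 * 32 + 3 = 1155

Answer: 1155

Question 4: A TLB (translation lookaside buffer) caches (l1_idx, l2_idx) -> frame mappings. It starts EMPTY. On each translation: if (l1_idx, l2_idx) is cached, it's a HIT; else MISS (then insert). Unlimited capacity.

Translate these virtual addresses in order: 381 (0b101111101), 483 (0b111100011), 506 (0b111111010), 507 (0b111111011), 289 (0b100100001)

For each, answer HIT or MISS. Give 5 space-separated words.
vaddr=381: (2,3) not in TLB -> MISS, insert
vaddr=483: (3,3) not in TLB -> MISS, insert
vaddr=506: (3,3) in TLB -> HIT
vaddr=507: (3,3) in TLB -> HIT
vaddr=289: (2,1) not in TLB -> MISS, insert

Answer: MISS MISS HIT HIT MISS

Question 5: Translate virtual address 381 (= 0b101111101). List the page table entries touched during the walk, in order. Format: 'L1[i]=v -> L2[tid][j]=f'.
Answer: L1[2]=0 -> L2[0][3]=46

Derivation:
vaddr = 381 = 0b101111101
Split: l1_idx=2, l2_idx=3, offset=29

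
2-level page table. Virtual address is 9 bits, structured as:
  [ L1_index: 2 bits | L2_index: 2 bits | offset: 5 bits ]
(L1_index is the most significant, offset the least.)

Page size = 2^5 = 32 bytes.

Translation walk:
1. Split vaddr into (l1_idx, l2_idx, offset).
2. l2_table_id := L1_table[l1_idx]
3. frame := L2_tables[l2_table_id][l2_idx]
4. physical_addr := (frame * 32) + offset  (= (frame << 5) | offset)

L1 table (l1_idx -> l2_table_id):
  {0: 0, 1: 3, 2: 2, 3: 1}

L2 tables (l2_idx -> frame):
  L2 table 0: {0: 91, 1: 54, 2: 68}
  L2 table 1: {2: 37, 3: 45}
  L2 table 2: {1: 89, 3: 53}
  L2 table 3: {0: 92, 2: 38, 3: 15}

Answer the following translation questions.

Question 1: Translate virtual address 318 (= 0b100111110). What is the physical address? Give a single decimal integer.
Answer: 2878

Derivation:
vaddr = 318 = 0b100111110
Split: l1_idx=2, l2_idx=1, offset=30
L1[2] = 2
L2[2][1] = 89
paddr = 89 * 32 + 30 = 2878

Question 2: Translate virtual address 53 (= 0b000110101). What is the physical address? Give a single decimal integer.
vaddr = 53 = 0b000110101
Split: l1_idx=0, l2_idx=1, offset=21
L1[0] = 0
L2[0][1] = 54
paddr = 54 * 32 + 21 = 1749

Answer: 1749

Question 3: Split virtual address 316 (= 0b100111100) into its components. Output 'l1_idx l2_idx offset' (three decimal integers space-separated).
Answer: 2 1 28

Derivation:
vaddr = 316 = 0b100111100
  top 2 bits -> l1_idx = 2
  next 2 bits -> l2_idx = 1
  bottom 5 bits -> offset = 28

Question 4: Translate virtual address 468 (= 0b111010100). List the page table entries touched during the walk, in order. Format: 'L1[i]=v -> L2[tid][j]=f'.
vaddr = 468 = 0b111010100
Split: l1_idx=3, l2_idx=2, offset=20

Answer: L1[3]=1 -> L2[1][2]=37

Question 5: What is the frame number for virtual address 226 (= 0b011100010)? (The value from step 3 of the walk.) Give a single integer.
Answer: 15

Derivation:
vaddr = 226: l1_idx=1, l2_idx=3
L1[1] = 3; L2[3][3] = 15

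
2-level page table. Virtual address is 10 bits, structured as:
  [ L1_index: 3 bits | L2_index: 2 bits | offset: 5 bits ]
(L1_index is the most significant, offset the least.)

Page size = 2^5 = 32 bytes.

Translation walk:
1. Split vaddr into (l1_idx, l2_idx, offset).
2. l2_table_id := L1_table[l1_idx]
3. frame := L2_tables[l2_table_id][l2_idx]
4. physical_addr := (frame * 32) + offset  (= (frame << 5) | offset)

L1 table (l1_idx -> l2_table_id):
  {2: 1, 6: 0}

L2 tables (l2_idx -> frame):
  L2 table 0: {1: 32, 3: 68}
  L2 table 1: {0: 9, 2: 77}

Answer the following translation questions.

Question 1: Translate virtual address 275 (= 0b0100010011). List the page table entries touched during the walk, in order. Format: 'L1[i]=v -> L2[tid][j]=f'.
Answer: L1[2]=1 -> L2[1][0]=9

Derivation:
vaddr = 275 = 0b0100010011
Split: l1_idx=2, l2_idx=0, offset=19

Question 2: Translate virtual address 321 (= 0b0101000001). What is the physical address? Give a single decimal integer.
vaddr = 321 = 0b0101000001
Split: l1_idx=2, l2_idx=2, offset=1
L1[2] = 1
L2[1][2] = 77
paddr = 77 * 32 + 1 = 2465

Answer: 2465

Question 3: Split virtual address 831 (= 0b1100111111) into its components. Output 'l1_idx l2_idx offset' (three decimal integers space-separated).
Answer: 6 1 31

Derivation:
vaddr = 831 = 0b1100111111
  top 3 bits -> l1_idx = 6
  next 2 bits -> l2_idx = 1
  bottom 5 bits -> offset = 31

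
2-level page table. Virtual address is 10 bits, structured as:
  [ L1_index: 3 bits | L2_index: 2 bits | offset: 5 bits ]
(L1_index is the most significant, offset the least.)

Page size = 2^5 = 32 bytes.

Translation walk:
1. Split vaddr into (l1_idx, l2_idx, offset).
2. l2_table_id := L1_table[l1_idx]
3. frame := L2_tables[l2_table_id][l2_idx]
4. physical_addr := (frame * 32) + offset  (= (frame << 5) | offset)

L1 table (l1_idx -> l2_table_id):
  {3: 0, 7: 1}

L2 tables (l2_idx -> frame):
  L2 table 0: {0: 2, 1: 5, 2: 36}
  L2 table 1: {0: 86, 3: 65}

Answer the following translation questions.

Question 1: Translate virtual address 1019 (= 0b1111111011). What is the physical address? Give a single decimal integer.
vaddr = 1019 = 0b1111111011
Split: l1_idx=7, l2_idx=3, offset=27
L1[7] = 1
L2[1][3] = 65
paddr = 65 * 32 + 27 = 2107

Answer: 2107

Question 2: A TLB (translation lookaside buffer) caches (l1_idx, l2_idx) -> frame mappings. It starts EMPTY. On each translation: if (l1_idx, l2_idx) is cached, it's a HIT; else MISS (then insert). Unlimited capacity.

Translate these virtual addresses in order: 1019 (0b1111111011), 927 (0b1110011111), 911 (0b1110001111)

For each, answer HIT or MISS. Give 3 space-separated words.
Answer: MISS MISS HIT

Derivation:
vaddr=1019: (7,3) not in TLB -> MISS, insert
vaddr=927: (7,0) not in TLB -> MISS, insert
vaddr=911: (7,0) in TLB -> HIT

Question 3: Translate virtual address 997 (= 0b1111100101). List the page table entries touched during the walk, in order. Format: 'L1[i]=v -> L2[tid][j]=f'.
vaddr = 997 = 0b1111100101
Split: l1_idx=7, l2_idx=3, offset=5

Answer: L1[7]=1 -> L2[1][3]=65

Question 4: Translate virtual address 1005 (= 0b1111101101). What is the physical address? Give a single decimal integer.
vaddr = 1005 = 0b1111101101
Split: l1_idx=7, l2_idx=3, offset=13
L1[7] = 1
L2[1][3] = 65
paddr = 65 * 32 + 13 = 2093

Answer: 2093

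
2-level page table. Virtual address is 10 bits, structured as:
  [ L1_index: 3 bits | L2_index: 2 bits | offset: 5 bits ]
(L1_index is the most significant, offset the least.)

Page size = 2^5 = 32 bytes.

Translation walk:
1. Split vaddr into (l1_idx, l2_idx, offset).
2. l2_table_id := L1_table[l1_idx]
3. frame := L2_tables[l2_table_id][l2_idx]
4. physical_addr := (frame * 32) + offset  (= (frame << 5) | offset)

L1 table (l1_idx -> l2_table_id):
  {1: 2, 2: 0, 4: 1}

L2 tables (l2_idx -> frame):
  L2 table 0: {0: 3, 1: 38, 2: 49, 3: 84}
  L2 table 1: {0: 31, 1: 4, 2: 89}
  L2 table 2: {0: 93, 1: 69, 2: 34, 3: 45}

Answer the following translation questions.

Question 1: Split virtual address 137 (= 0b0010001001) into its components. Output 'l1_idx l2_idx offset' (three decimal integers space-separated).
Answer: 1 0 9

Derivation:
vaddr = 137 = 0b0010001001
  top 3 bits -> l1_idx = 1
  next 2 bits -> l2_idx = 0
  bottom 5 bits -> offset = 9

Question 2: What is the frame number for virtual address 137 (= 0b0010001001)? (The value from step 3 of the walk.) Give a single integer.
Answer: 93

Derivation:
vaddr = 137: l1_idx=1, l2_idx=0
L1[1] = 2; L2[2][0] = 93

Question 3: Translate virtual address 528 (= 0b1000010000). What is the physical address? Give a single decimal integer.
Answer: 1008

Derivation:
vaddr = 528 = 0b1000010000
Split: l1_idx=4, l2_idx=0, offset=16
L1[4] = 1
L2[1][0] = 31
paddr = 31 * 32 + 16 = 1008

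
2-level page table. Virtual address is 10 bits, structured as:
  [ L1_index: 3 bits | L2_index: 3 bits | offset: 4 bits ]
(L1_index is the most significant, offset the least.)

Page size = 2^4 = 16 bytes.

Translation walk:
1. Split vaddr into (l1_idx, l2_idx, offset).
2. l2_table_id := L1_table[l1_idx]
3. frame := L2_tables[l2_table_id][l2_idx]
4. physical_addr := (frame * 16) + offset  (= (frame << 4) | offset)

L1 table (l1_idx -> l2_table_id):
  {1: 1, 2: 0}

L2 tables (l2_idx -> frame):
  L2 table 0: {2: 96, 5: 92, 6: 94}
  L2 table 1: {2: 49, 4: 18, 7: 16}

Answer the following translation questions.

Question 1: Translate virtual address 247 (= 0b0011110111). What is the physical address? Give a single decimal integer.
Answer: 263

Derivation:
vaddr = 247 = 0b0011110111
Split: l1_idx=1, l2_idx=7, offset=7
L1[1] = 1
L2[1][7] = 16
paddr = 16 * 16 + 7 = 263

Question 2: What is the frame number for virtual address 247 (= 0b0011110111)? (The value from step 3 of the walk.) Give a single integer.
Answer: 16

Derivation:
vaddr = 247: l1_idx=1, l2_idx=7
L1[1] = 1; L2[1][7] = 16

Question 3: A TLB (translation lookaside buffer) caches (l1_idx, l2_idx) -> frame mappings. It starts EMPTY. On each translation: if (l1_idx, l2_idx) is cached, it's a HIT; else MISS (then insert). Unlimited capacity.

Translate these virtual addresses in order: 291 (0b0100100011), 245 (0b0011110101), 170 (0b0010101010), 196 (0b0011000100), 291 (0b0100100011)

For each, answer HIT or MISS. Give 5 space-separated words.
vaddr=291: (2,2) not in TLB -> MISS, insert
vaddr=245: (1,7) not in TLB -> MISS, insert
vaddr=170: (1,2) not in TLB -> MISS, insert
vaddr=196: (1,4) not in TLB -> MISS, insert
vaddr=291: (2,2) in TLB -> HIT

Answer: MISS MISS MISS MISS HIT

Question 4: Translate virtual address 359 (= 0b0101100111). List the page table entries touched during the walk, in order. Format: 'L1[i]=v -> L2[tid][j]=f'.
Answer: L1[2]=0 -> L2[0][6]=94

Derivation:
vaddr = 359 = 0b0101100111
Split: l1_idx=2, l2_idx=6, offset=7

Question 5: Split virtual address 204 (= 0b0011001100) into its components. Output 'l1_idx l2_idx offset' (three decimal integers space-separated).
Answer: 1 4 12

Derivation:
vaddr = 204 = 0b0011001100
  top 3 bits -> l1_idx = 1
  next 3 bits -> l2_idx = 4
  bottom 4 bits -> offset = 12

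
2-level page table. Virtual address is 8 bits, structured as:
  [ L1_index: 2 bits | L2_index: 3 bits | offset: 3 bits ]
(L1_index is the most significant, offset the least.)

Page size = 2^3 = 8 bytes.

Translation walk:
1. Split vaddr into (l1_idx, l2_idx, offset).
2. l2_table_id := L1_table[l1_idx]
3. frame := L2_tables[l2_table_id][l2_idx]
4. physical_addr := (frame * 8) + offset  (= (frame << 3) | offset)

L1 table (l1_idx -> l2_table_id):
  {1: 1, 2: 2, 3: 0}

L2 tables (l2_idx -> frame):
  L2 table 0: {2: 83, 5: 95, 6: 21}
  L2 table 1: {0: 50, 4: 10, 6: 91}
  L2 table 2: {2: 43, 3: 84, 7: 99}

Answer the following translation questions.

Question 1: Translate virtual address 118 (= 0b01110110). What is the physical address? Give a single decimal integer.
Answer: 734

Derivation:
vaddr = 118 = 0b01110110
Split: l1_idx=1, l2_idx=6, offset=6
L1[1] = 1
L2[1][6] = 91
paddr = 91 * 8 + 6 = 734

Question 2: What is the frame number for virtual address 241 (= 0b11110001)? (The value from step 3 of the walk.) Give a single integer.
Answer: 21

Derivation:
vaddr = 241: l1_idx=3, l2_idx=6
L1[3] = 0; L2[0][6] = 21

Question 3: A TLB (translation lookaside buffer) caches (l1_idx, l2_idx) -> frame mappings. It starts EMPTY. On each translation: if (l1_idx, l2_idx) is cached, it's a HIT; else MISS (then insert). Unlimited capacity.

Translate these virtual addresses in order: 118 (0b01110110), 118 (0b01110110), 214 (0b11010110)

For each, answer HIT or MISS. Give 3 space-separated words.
Answer: MISS HIT MISS

Derivation:
vaddr=118: (1,6) not in TLB -> MISS, insert
vaddr=118: (1,6) in TLB -> HIT
vaddr=214: (3,2) not in TLB -> MISS, insert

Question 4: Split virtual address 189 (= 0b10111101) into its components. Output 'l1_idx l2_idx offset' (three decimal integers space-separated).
vaddr = 189 = 0b10111101
  top 2 bits -> l1_idx = 2
  next 3 bits -> l2_idx = 7
  bottom 3 bits -> offset = 5

Answer: 2 7 5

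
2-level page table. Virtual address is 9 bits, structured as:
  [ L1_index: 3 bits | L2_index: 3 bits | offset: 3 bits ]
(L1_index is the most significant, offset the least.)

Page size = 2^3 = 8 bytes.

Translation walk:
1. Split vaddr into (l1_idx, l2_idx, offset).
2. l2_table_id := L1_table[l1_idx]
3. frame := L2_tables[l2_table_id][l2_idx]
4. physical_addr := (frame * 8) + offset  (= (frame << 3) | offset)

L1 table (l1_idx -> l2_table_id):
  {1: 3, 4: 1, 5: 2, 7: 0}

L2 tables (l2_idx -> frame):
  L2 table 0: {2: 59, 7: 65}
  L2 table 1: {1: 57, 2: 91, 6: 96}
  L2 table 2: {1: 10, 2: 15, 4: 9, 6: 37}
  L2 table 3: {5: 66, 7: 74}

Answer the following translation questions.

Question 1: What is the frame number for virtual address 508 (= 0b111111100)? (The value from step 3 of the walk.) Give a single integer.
vaddr = 508: l1_idx=7, l2_idx=7
L1[7] = 0; L2[0][7] = 65

Answer: 65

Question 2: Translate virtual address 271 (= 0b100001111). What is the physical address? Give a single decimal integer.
Answer: 463

Derivation:
vaddr = 271 = 0b100001111
Split: l1_idx=4, l2_idx=1, offset=7
L1[4] = 1
L2[1][1] = 57
paddr = 57 * 8 + 7 = 463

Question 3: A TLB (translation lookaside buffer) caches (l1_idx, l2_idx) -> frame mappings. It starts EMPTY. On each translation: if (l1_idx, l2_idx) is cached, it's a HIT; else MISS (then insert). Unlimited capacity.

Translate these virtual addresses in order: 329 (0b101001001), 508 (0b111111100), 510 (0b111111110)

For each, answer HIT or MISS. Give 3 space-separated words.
Answer: MISS MISS HIT

Derivation:
vaddr=329: (5,1) not in TLB -> MISS, insert
vaddr=508: (7,7) not in TLB -> MISS, insert
vaddr=510: (7,7) in TLB -> HIT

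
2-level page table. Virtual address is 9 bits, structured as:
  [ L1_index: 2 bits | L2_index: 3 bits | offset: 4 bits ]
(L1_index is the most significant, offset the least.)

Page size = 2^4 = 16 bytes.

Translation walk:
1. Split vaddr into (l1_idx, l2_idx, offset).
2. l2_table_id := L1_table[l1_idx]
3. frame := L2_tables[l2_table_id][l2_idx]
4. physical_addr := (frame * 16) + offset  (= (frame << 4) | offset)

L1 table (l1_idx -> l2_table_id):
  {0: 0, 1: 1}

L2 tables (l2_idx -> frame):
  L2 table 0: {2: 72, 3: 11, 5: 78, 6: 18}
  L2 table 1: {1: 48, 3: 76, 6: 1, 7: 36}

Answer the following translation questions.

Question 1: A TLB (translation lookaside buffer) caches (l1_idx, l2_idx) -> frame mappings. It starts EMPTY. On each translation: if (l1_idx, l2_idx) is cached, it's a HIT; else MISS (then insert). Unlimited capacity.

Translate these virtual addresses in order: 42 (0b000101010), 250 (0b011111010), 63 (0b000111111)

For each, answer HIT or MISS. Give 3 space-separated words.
vaddr=42: (0,2) not in TLB -> MISS, insert
vaddr=250: (1,7) not in TLB -> MISS, insert
vaddr=63: (0,3) not in TLB -> MISS, insert

Answer: MISS MISS MISS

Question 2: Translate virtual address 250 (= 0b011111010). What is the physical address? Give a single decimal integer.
Answer: 586

Derivation:
vaddr = 250 = 0b011111010
Split: l1_idx=1, l2_idx=7, offset=10
L1[1] = 1
L2[1][7] = 36
paddr = 36 * 16 + 10 = 586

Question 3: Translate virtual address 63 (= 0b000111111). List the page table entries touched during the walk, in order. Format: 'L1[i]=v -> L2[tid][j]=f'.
Answer: L1[0]=0 -> L2[0][3]=11

Derivation:
vaddr = 63 = 0b000111111
Split: l1_idx=0, l2_idx=3, offset=15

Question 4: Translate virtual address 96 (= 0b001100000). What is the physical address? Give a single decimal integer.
Answer: 288

Derivation:
vaddr = 96 = 0b001100000
Split: l1_idx=0, l2_idx=6, offset=0
L1[0] = 0
L2[0][6] = 18
paddr = 18 * 16 + 0 = 288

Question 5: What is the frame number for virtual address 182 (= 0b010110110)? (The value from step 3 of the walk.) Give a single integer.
vaddr = 182: l1_idx=1, l2_idx=3
L1[1] = 1; L2[1][3] = 76

Answer: 76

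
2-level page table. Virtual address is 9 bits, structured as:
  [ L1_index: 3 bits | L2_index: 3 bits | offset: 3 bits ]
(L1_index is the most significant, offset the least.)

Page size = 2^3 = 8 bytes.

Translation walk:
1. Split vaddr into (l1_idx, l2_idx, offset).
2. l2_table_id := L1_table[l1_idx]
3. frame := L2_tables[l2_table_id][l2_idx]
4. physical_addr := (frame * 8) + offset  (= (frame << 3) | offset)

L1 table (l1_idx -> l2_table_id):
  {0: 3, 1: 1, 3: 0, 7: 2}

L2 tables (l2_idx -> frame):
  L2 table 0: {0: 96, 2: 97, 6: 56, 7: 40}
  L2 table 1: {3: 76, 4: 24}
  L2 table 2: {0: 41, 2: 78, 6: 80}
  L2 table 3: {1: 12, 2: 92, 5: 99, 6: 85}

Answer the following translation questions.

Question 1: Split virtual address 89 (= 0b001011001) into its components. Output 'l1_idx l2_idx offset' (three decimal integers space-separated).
Answer: 1 3 1

Derivation:
vaddr = 89 = 0b001011001
  top 3 bits -> l1_idx = 1
  next 3 bits -> l2_idx = 3
  bottom 3 bits -> offset = 1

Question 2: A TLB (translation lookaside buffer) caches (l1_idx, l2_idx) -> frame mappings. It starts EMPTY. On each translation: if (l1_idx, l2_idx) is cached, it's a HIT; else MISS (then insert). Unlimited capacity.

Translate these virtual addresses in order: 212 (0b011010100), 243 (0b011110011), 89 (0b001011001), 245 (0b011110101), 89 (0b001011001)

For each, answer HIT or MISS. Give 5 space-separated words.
Answer: MISS MISS MISS HIT HIT

Derivation:
vaddr=212: (3,2) not in TLB -> MISS, insert
vaddr=243: (3,6) not in TLB -> MISS, insert
vaddr=89: (1,3) not in TLB -> MISS, insert
vaddr=245: (3,6) in TLB -> HIT
vaddr=89: (1,3) in TLB -> HIT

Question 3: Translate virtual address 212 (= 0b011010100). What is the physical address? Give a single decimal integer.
Answer: 780

Derivation:
vaddr = 212 = 0b011010100
Split: l1_idx=3, l2_idx=2, offset=4
L1[3] = 0
L2[0][2] = 97
paddr = 97 * 8 + 4 = 780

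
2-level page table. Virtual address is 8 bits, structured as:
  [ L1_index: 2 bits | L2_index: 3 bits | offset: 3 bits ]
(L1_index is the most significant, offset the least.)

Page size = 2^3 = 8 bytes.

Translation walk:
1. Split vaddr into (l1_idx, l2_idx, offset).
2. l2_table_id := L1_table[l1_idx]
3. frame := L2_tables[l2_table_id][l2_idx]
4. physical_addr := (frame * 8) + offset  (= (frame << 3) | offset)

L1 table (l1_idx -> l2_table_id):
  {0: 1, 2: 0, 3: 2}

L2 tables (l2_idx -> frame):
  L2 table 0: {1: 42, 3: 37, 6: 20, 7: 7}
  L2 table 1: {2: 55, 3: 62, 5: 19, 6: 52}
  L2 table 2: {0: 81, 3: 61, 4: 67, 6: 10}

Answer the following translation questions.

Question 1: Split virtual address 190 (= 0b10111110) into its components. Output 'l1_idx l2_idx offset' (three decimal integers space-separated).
vaddr = 190 = 0b10111110
  top 2 bits -> l1_idx = 2
  next 3 bits -> l2_idx = 7
  bottom 3 bits -> offset = 6

Answer: 2 7 6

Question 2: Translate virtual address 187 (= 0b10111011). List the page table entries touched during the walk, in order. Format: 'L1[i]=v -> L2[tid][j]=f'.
Answer: L1[2]=0 -> L2[0][7]=7

Derivation:
vaddr = 187 = 0b10111011
Split: l1_idx=2, l2_idx=7, offset=3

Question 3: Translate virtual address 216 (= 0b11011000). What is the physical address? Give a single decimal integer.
Answer: 488

Derivation:
vaddr = 216 = 0b11011000
Split: l1_idx=3, l2_idx=3, offset=0
L1[3] = 2
L2[2][3] = 61
paddr = 61 * 8 + 0 = 488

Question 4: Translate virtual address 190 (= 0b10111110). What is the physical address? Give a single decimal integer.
vaddr = 190 = 0b10111110
Split: l1_idx=2, l2_idx=7, offset=6
L1[2] = 0
L2[0][7] = 7
paddr = 7 * 8 + 6 = 62

Answer: 62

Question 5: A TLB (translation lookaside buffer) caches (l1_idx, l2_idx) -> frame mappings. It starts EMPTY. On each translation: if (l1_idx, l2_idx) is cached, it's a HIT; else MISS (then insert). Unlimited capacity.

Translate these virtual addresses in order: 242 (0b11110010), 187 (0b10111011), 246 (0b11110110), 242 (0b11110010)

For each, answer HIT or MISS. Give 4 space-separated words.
Answer: MISS MISS HIT HIT

Derivation:
vaddr=242: (3,6) not in TLB -> MISS, insert
vaddr=187: (2,7) not in TLB -> MISS, insert
vaddr=246: (3,6) in TLB -> HIT
vaddr=242: (3,6) in TLB -> HIT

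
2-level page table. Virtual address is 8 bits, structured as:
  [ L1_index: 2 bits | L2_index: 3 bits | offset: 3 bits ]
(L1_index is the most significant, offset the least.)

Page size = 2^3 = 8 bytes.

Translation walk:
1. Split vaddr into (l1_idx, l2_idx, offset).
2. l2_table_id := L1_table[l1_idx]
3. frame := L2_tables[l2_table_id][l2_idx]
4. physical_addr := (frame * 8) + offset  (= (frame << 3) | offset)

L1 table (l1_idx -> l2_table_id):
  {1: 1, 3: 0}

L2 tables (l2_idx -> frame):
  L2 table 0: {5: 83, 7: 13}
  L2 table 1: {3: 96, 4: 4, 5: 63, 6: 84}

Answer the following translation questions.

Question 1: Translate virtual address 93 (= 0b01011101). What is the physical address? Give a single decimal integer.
Answer: 773

Derivation:
vaddr = 93 = 0b01011101
Split: l1_idx=1, l2_idx=3, offset=5
L1[1] = 1
L2[1][3] = 96
paddr = 96 * 8 + 5 = 773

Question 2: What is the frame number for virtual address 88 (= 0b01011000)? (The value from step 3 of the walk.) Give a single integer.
Answer: 96

Derivation:
vaddr = 88: l1_idx=1, l2_idx=3
L1[1] = 1; L2[1][3] = 96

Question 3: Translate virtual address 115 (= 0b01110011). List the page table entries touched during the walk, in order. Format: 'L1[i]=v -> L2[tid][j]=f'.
Answer: L1[1]=1 -> L2[1][6]=84

Derivation:
vaddr = 115 = 0b01110011
Split: l1_idx=1, l2_idx=6, offset=3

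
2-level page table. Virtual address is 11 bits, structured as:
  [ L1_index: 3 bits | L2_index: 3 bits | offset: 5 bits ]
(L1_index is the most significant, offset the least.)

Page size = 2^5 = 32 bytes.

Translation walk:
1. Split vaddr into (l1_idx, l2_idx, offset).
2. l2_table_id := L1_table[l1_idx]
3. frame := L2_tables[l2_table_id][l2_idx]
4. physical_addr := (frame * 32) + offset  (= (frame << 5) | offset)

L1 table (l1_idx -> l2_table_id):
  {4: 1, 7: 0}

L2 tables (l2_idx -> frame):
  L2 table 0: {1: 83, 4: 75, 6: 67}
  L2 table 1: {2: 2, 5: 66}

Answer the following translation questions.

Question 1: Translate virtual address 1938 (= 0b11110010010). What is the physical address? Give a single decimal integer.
Answer: 2418

Derivation:
vaddr = 1938 = 0b11110010010
Split: l1_idx=7, l2_idx=4, offset=18
L1[7] = 0
L2[0][4] = 75
paddr = 75 * 32 + 18 = 2418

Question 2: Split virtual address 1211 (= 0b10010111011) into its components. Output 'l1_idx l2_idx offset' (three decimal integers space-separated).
Answer: 4 5 27

Derivation:
vaddr = 1211 = 0b10010111011
  top 3 bits -> l1_idx = 4
  next 3 bits -> l2_idx = 5
  bottom 5 bits -> offset = 27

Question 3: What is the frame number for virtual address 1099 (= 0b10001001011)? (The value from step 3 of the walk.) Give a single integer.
Answer: 2

Derivation:
vaddr = 1099: l1_idx=4, l2_idx=2
L1[4] = 1; L2[1][2] = 2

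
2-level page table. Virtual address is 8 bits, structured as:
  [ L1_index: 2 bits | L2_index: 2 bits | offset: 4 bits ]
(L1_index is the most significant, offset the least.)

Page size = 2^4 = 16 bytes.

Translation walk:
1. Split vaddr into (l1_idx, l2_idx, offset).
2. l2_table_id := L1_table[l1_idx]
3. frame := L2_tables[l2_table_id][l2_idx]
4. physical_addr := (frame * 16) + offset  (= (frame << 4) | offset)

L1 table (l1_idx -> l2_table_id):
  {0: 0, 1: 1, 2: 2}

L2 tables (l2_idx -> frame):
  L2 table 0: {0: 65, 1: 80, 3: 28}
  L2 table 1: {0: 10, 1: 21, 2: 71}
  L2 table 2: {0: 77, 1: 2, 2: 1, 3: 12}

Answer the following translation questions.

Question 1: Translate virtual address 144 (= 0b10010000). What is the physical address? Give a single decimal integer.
vaddr = 144 = 0b10010000
Split: l1_idx=2, l2_idx=1, offset=0
L1[2] = 2
L2[2][1] = 2
paddr = 2 * 16 + 0 = 32

Answer: 32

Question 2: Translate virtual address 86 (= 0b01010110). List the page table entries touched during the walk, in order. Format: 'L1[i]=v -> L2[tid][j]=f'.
Answer: L1[1]=1 -> L2[1][1]=21

Derivation:
vaddr = 86 = 0b01010110
Split: l1_idx=1, l2_idx=1, offset=6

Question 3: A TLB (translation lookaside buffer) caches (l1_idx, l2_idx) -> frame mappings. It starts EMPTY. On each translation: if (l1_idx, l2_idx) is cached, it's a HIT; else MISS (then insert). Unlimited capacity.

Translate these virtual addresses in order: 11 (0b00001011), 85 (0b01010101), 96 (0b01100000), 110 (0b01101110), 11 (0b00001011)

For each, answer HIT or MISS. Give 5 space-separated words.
vaddr=11: (0,0) not in TLB -> MISS, insert
vaddr=85: (1,1) not in TLB -> MISS, insert
vaddr=96: (1,2) not in TLB -> MISS, insert
vaddr=110: (1,2) in TLB -> HIT
vaddr=11: (0,0) in TLB -> HIT

Answer: MISS MISS MISS HIT HIT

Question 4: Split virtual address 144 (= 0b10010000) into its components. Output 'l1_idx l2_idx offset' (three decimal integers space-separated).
Answer: 2 1 0

Derivation:
vaddr = 144 = 0b10010000
  top 2 bits -> l1_idx = 2
  next 2 bits -> l2_idx = 1
  bottom 4 bits -> offset = 0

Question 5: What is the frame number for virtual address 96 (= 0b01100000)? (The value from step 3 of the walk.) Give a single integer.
Answer: 71

Derivation:
vaddr = 96: l1_idx=1, l2_idx=2
L1[1] = 1; L2[1][2] = 71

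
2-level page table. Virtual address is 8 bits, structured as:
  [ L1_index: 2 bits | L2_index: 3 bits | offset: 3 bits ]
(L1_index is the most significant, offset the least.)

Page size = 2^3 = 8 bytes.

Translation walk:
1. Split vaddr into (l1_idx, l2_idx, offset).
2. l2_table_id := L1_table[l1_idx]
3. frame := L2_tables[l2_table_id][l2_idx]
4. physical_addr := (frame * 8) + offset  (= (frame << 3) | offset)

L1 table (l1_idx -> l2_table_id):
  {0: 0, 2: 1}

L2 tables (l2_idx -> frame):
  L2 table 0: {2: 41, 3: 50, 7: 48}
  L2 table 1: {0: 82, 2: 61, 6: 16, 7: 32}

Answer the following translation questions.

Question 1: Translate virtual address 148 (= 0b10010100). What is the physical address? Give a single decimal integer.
vaddr = 148 = 0b10010100
Split: l1_idx=2, l2_idx=2, offset=4
L1[2] = 1
L2[1][2] = 61
paddr = 61 * 8 + 4 = 492

Answer: 492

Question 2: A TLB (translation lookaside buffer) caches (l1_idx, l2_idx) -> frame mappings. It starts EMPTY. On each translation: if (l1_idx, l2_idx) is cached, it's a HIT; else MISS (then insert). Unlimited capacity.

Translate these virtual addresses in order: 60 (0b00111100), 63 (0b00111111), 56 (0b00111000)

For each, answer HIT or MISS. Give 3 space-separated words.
Answer: MISS HIT HIT

Derivation:
vaddr=60: (0,7) not in TLB -> MISS, insert
vaddr=63: (0,7) in TLB -> HIT
vaddr=56: (0,7) in TLB -> HIT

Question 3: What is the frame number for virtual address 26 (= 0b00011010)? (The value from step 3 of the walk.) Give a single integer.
vaddr = 26: l1_idx=0, l2_idx=3
L1[0] = 0; L2[0][3] = 50

Answer: 50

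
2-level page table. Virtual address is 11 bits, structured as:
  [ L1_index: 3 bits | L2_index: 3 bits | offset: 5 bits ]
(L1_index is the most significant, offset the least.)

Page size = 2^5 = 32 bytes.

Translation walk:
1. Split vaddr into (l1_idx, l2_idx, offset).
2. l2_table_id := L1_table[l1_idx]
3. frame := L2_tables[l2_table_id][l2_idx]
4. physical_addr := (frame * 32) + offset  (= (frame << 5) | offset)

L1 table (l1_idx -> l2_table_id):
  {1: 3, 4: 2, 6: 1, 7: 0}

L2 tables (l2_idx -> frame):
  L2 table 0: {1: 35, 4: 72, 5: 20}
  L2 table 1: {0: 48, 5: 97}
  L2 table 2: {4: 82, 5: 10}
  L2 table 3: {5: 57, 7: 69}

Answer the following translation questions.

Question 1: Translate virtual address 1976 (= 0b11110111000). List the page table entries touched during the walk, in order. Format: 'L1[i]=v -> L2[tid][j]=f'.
vaddr = 1976 = 0b11110111000
Split: l1_idx=7, l2_idx=5, offset=24

Answer: L1[7]=0 -> L2[0][5]=20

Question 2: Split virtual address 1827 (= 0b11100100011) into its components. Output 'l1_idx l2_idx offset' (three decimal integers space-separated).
Answer: 7 1 3

Derivation:
vaddr = 1827 = 0b11100100011
  top 3 bits -> l1_idx = 7
  next 3 bits -> l2_idx = 1
  bottom 5 bits -> offset = 3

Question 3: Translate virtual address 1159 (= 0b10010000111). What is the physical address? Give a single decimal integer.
vaddr = 1159 = 0b10010000111
Split: l1_idx=4, l2_idx=4, offset=7
L1[4] = 2
L2[2][4] = 82
paddr = 82 * 32 + 7 = 2631

Answer: 2631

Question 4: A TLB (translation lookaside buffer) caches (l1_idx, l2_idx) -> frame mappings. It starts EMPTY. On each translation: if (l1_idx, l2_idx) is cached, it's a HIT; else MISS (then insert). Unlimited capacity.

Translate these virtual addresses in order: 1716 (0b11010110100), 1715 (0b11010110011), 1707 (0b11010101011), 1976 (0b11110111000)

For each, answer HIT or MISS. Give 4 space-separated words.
Answer: MISS HIT HIT MISS

Derivation:
vaddr=1716: (6,5) not in TLB -> MISS, insert
vaddr=1715: (6,5) in TLB -> HIT
vaddr=1707: (6,5) in TLB -> HIT
vaddr=1976: (7,5) not in TLB -> MISS, insert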